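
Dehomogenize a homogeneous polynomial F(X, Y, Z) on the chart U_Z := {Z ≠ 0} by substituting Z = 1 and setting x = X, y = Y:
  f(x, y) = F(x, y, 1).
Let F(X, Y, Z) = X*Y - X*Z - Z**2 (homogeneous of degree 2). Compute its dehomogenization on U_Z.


f(x, y) = x*y - x - 1

On U_Z we set Z = 1. Each monomial c·X^i·Y^j·Z^k in F becomes c·x^i·y^j·1^k = c·x^i·y^j.
Substituting Z = 1: F(X, Y, 1) = x*y - x - 1.
Note: deg(f) ≤ deg(F) = 2; strict inequality happens when F is divisible by Z (lost terms).


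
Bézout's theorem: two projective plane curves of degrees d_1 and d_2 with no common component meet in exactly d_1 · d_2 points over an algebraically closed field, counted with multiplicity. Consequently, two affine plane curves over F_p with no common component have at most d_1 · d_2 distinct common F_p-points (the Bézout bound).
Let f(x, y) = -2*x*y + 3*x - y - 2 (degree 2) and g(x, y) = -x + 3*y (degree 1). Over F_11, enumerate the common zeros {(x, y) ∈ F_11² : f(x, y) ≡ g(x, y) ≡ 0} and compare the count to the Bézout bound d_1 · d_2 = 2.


Common zeros: {(1, 4), (3, 1)}; count = 2; Bézout bound = 2.

deg(f) = 2, deg(g) = 1, so Bézout bound = 2.
Scan x ∈ F_11. For each x, list the y ∈ F_11 with f(x, y) ≡ 0 and those with g(x, y) ≡ 0 (mod 11); the common zeros in that column are the intersection.
  x = 0: f ≡ 0 at y ∈ {9}; g ≡ 0 at y ∈ {0}; common: ∅.
  x = 1: f ≡ 0 at y ∈ {4}; g ≡ 0 at y ∈ {4}; common: {4}.
  x = 2: f ≡ 0 at y ∈ {3}; g ≡ 0 at y ∈ {8}; common: ∅.
  x = 3: f ≡ 0 at y ∈ {1}; g ≡ 0 at y ∈ {1}; common: {1}.
  x = 4: f ≡ 0 at y ∈ {6}; g ≡ 0 at y ∈ {5}; common: ∅.
  x = 5: f ≡ 0 at y ∈ ∅; g ≡ 0 at y ∈ {9}; common: ∅.
  x = 6: f ≡ 0 at y ∈ {8}; g ≡ 0 at y ∈ {2}; common: ∅.
  x = 7: f ≡ 0 at y ∈ {2}; g ≡ 0 at y ∈ {6}; common: ∅.
  x = 8: f ≡ 0 at y ∈ {0}; g ≡ 0 at y ∈ {10}; common: ∅.
  x = 9: f ≡ 0 at y ∈ {10}; g ≡ 0 at y ∈ {3}; common: ∅.
  x = 10: f ≡ 0 at y ∈ {5}; g ≡ 0 at y ∈ {7}; common: ∅.
Collecting: common zeros = {(1, 4), (3, 1)}, so the count is 2.
Comparison with the Bézout bound: 2 ≤ 2 = deg(f)·deg(g), as expected for curves with no common component (the bound is attained).


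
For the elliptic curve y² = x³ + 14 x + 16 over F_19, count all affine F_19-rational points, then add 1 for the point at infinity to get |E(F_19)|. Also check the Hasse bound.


Affine points = {(0, 4), (0, 15), (3, 3), (3, 16), (7, 1), (7, 18), (9, 4), (9, 15), (10, 4), (10, 15), (11, 0), (13, 1), (13, 18), (14, 7), (14, 12), (16, 2), (16, 17), (18, 1), (18, 18)}; affine count = 19; |E(F_19)| = 20.

Discriminant check: Δ ∝ 4a³ + 27b² = 4·14³ + 27·16² = 4·2744 + 27·256 ≡ 9 (mod 19). Nonzero ⇒ E is nonsingular.
For each x ∈ F_19, compute rhs = x³ + 14·x + 16 mod 19, then count y ∈ F_19 with y² ≡ rhs.
  x = 0: rhs = 16, matching y values: 4, 15 (2 points).
  x = 1: rhs = 12, matching y values: none (0 points).
  x = 2: rhs = 14, matching y values: none (0 points).
  x = 3: rhs = 9, matching y values: 3, 16 (2 points).
  x = 4: rhs = 3, matching y values: none (0 points).
  x = 5: rhs = 2, matching y values: none (0 points).
  x = 6: rhs = 12, matching y values: none (0 points).
  x = 7: rhs = 1, matching y values: 1, 18 (2 points).
  x = 8: rhs = 13, matching y values: none (0 points).
  x = 9: rhs = 16, matching y values: 4, 15 (2 points).
  x = 10: rhs = 16, matching y values: 4, 15 (2 points).
  x = 11: rhs = 0, matching y values: 0 (1 points).
  x = 12: rhs = 12, matching y values: none (0 points).
  x = 13: rhs = 1, matching y values: 1, 18 (2 points).
  x = 14: rhs = 11, matching y values: 7, 12 (2 points).
  x = 15: rhs = 10, matching y values: none (0 points).
  x = 16: rhs = 4, matching y values: 2, 17 (2 points).
  x = 17: rhs = 18, matching y values: none (0 points).
  x = 18: rhs = 1, matching y values: 1, 18 (2 points).
Total affine count: 19.
Full point count |E(F_19)| = 19 + 1 = 20.
Hasse bound: |20 − (19+1)| = |0| = 0 ≤ 2√19 ≈ 8.7178 ✓.


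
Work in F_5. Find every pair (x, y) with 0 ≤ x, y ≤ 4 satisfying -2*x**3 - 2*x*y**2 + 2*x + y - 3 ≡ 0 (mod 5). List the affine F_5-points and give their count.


Affine F_5-points: {(0, 3), (2, 0), (2, 4), (4, 1)}; count = 4.

For each of the 25 pairs (x, y) ∈ F_5², evaluate f(x, y) mod 5. Record the zeros.
  x = 0: [0↦2, 1↦3, 2↦4, 3↦0, 4↦1]  zeros at y ∈ {3}
  x = 1: [0↦2, 1↦1, 2↦1, 3↦2, 4↦4]  zeros at y ∈ ∅
  x = 2: [0↦0, 1↦2, 2↦1, 3↦2, 4↦0]  zeros at y ∈ {0, 4}
  x = 3: [0↦4, 1↦4, 2↦2, 3↦3, 4↦2]  zeros at y ∈ ∅
  x = 4: [0↦2, 1↦0, 2↦2, 3↦3, 4↦3]  zeros at y ∈ {1}
Collecting zeros: affine points = {(0, 3), (2, 0), (2, 4), (4, 1)}.
Total count |C(F_5)_aff| = 4.


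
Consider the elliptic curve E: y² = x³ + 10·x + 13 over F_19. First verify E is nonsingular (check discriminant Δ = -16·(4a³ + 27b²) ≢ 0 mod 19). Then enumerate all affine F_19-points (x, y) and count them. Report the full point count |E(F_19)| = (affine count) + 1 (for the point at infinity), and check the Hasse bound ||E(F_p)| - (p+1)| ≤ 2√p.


Affine points = {(1, 9), (1, 10), (5, 6), (5, 13), (6, 2), (6, 17), (8, 4), (8, 15), (10, 7), (10, 12), (14, 3), (14, 16), (15, 2), (15, 17), (17, 2), (17, 17)}; affine count = 16; |E(F_19)| = 17.

Discriminant check: Δ ∝ 4a³ + 27b² = 4·10³ + 27·13² = 4·1000 + 27·169 ≡ 13 (mod 19). Nonzero ⇒ E is nonsingular.
For each x ∈ F_19, compute rhs = x³ + 10·x + 13 mod 19, then count y ∈ F_19 with y² ≡ rhs.
  x = 0: rhs = 13, matching y values: none (0 points).
  x = 1: rhs = 5, matching y values: 9, 10 (2 points).
  x = 2: rhs = 3, matching y values: none (0 points).
  x = 3: rhs = 13, matching y values: none (0 points).
  x = 4: rhs = 3, matching y values: none (0 points).
  x = 5: rhs = 17, matching y values: 6, 13 (2 points).
  x = 6: rhs = 4, matching y values: 2, 17 (2 points).
  x = 7: rhs = 8, matching y values: none (0 points).
  x = 8: rhs = 16, matching y values: 4, 15 (2 points).
  x = 9: rhs = 15, matching y values: none (0 points).
  x = 10: rhs = 11, matching y values: 7, 12 (2 points).
  x = 11: rhs = 10, matching y values: none (0 points).
  x = 12: rhs = 18, matching y values: none (0 points).
  x = 13: rhs = 3, matching y values: none (0 points).
  x = 14: rhs = 9, matching y values: 3, 16 (2 points).
  x = 15: rhs = 4, matching y values: 2, 17 (2 points).
  x = 16: rhs = 13, matching y values: none (0 points).
  x = 17: rhs = 4, matching y values: 2, 17 (2 points).
  x = 18: rhs = 2, matching y values: none (0 points).
Total affine count: 16.
Full point count |E(F_19)| = 16 + 1 = 17.
Hasse bound: |17 − (19+1)| = |-3| = 3 ≤ 2√19 ≈ 8.7178 ✓.


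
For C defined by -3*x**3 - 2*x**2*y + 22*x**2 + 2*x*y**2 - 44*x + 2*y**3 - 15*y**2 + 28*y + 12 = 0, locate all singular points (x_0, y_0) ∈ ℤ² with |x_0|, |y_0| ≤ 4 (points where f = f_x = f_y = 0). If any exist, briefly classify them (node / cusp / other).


Singular points: {(2, 2)}; classification: cusp.

Compute partial derivatives:
  f_x = -9*x**2 - 4*x*y + 44*x + 2*y**2 - 44.
  f_y = -2*x**2 + 4*x*y + 6*y**2 - 30*y + 28.
Scan x_0 ∈ {−4, ..., 4}. For each x_0, f_y(x_0, y) is a polynomial in y; find its integer roots y ∈ {−4, ..., 4}, then test f_x and f at those candidates.
  x = -4: f_y(-4, y) = 6*y**2 - 46*y - 4; no integer root y with |y| ≤ 4.
  x = -3: f_y(-3, y) = 6*y**2 - 42*y + 10; no integer root y with |y| ≤ 4.
  x = -2: f_y(-2, y) = 6*y**2 - 38*y + 20; no integer root y with |y| ≤ 4.
  x = -1: f_y(-1, y) = 6*y**2 - 34*y + 26; no integer root y with |y| ≤ 4.
  x = 0: f_y(0, y) = 6*y**2 - 30*y + 28; no integer root y with |y| ≤ 4.
  x = 1: f_y(1, y) = 6*y**2 - 26*y + 26; no integer root y with |y| ≤ 4.
  x = 2: f_y(2, y) = 6*y**2 - 22*y + 20; vanishes at y ∈ {2}. (2, 2): f_x = 0, f = 0 — SINGULAR.
  x = 3: f_y(3, y) = 6*y**2 - 18*y + 10; no integer root y with |y| ≤ 4.
  x = 4: f_y(4, y) = 6*y**2 - 14*y - 4; no integer root y with |y| ≤ 4.
Only singular point on the grid: (2, 2).
Classify: substitute x = 2 + u, y = 2 + v and expand: f = -3*u**3 - 2*u**2*v + 2*u*v**2 + 2*v**3 + v**2.
No constant or linear terms (consistent with a singular point). Quadratic part: v**2. Cubic part: -3*u**3 - 2*u**2*v + 2*u*v**2 + 2*v**3.
The quadratic part v**2 is a perfect square, so there is a single (double) tangent line v = 0, i.e. y = 2. Restricting the cubic part to that line (v = 0) leaves -3*u**3 ≠ 0, so f is not divisible by v and the branch is v² ≈ 3*u**3 to lowest order — this is a cusp.
Classification: cusp.


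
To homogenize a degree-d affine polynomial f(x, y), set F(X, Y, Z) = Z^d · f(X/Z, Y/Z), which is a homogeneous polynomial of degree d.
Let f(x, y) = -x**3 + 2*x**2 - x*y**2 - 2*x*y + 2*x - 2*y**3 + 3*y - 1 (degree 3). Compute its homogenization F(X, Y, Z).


F(X, Y, Z) = -X**3 + 2*X**2*Z - X*Y**2 - 2*X*Y*Z + 2*X*Z**2 - 2*Y**3 + 3*Y*Z**2 - Z**3

deg(f) = 3.
Substitute x = X/Z, y = Y/Z into f, then multiply by Z^3.
  monomial -1·x^3·y^0 ↦ -1·X^3·Y^0·Z^0.
  monomial 2·x^2·y^0 ↦ 2·X^2·Y^0·Z^1.
  monomial -1·x^1·y^2 ↦ -1·X^1·Y^2·Z^0.
  monomial -2·x^1·y^1 ↦ -2·X^1·Y^1·Z^1.
  monomial 2·x^1·y^0 ↦ 2·X^1·Y^0·Z^2.
  monomial -2·x^0·y^3 ↦ -2·X^0·Y^3·Z^0.
  monomial 3·x^0·y^1 ↦ 3·X^0·Y^1·Z^2.
  monomial -1·x^0·y^0 ↦ -1·X^0·Y^0·Z^3.
Collecting: F(X, Y, Z) = -X**3 + 2*X**2*Z - X*Y**2 - 2*X*Y*Z + 2*X*Z**2 - 2*Y**3 + 3*Y*Z**2 - Z**3.


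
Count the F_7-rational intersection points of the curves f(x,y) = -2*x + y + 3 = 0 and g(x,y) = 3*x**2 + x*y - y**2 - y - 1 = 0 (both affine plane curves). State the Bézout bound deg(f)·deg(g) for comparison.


Common zeros: {(0, 4)}; count = 1; Bézout bound = 2.

deg(f) = 1, deg(g) = 2, so Bézout bound = 2.
Scan x ∈ F_7. For each x, list the y ∈ F_7 with f(x, y) ≡ 0 and those with g(x, y) ≡ 0 (mod 7); the common zeros in that column are the intersection.
  x = 0: f ≡ 0 at y ∈ {4}; g ≡ 0 at y ∈ {2, 4}; common: {4}.
  x = 1: f ≡ 0 at y ∈ {6}; g ≡ 0 at y ∈ {3, 4}; common: ∅.
  x = 2: f ≡ 0 at y ∈ {1}; g ≡ 0 at y ∈ ∅; common: ∅.
  x = 3: f ≡ 0 at y ∈ {3}; g ≡ 0 at y ∈ ∅; common: ∅.
  x = 4: f ≡ 0 at y ∈ {5}; g ≡ 0 at y ∈ {1, 2}; common: ∅.
  x = 5: f ≡ 0 at y ∈ {0}; g ≡ 0 at y ∈ {1, 3}; common: ∅.
  x = 6: f ≡ 0 at y ∈ {2}; g ≡ 0 at y ∈ ∅; common: ∅.
Collecting: common zeros = {(0, 4)}, so the count is 1.
Comparison with the Bézout bound: 1 ≤ 2 = deg(f)·deg(g), as expected for curves with no common component (the affine F_7-count falls short of the bound because intersections may lie at infinity, over extension fields, or carry multiplicity).


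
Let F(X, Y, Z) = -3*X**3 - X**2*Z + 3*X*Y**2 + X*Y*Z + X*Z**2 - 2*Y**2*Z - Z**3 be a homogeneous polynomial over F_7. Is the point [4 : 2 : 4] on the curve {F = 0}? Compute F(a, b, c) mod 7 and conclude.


F(4,2,4) ≡ 2 (mod 7); P is NOT on the curve.

Evaluate F(4, 2, 4) term-by-term (mod 7).
  -3*X**3 ↦ -3·64·1·1 = -192
  -X**2*Z ↦ -1·16·1·4 = -64
  3*X*Y**2 ↦ 3·4·4·1 = 48
  X*Y*Z ↦ 1·4·2·4 = 32
  X*Z**2 ↦ 1·4·1·16 = 64
  -2*Y**2*Z ↦ -2·1·4·4 = -32
  -Z**3 ↦ -1·1·1·64 = -64
Sum: F(4, 2, 4) = (-192) + (-64) + (48) + (32) + (64) + (-32) + (-64) = -208.
Reducing mod 7: -208 ≡ 2 (mod 7).
Since F(a, b, c) ≡ 2 ≠ 0 (mod 7), P does NOT lie on the curve.


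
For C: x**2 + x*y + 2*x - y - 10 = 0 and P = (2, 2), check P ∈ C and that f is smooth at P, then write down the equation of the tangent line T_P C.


Tangent line at P: 8*x + y - 18 = 0.

Step 1: f(2, 2) = 0, so P lies on C.
Step 2: partial derivatives
  f_x(x, y) = 2*x + y + 2, f_y(x, y) = x - 1.
  f_x(P) = 8, f_y(P) = 1 (gradient nonzero, so P is smooth).
Step 3: tangent line at P: 8·(x − 2) + 1·(y − 2) = 0.
Expanding: 8*x + y - 18 = 0.


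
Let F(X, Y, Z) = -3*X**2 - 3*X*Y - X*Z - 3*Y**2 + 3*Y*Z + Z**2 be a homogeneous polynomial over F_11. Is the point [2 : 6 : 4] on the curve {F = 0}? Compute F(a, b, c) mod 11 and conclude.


F(2,6,4) ≡ 1 (mod 11); P is NOT on the curve.

Evaluate F(2, 6, 4) term-by-term (mod 11).
  -3*X**2 ↦ -3·4·1·1 = -12
  -3*X*Y ↦ -3·2·6·1 = -36
  -X*Z ↦ -1·2·1·4 = -8
  -3*Y**2 ↦ -3·1·36·1 = -108
  3*Y*Z ↦ 3·1·6·4 = 72
  Z**2 ↦ 1·1·1·16 = 16
Sum: F(2, 6, 4) = (-12) + (-36) + (-8) + (-108) + (72) + (16) = -76.
Reducing mod 11: -76 ≡ 1 (mod 11).
Since F(a, b, c) ≡ 1 ≠ 0 (mod 11), P does NOT lie on the curve.


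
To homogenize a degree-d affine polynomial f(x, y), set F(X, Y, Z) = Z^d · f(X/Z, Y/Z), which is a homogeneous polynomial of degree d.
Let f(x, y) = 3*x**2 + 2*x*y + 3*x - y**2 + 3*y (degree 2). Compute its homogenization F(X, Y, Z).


F(X, Y, Z) = 3*X**2 + 2*X*Y + 3*X*Z - Y**2 + 3*Y*Z

deg(f) = 2.
Substitute x = X/Z, y = Y/Z into f, then multiply by Z^2.
  monomial 3·x^2·y^0 ↦ 3·X^2·Y^0·Z^0.
  monomial 2·x^1·y^1 ↦ 2·X^1·Y^1·Z^0.
  monomial 3·x^1·y^0 ↦ 3·X^1·Y^0·Z^1.
  monomial -1·x^0·y^2 ↦ -1·X^0·Y^2·Z^0.
  monomial 3·x^0·y^1 ↦ 3·X^0·Y^1·Z^1.
Collecting: F(X, Y, Z) = 3*X**2 + 2*X*Y + 3*X*Z - Y**2 + 3*Y*Z.


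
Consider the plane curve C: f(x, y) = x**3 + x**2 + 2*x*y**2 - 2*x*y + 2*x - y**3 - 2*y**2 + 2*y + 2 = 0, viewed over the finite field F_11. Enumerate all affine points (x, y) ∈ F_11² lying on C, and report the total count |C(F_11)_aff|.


Affine F_11-points: {(1, 8), (2, 4), (3, 0), (3, 2), (4, 3), (6, 5), (7, 1), (8, 0), (10, 0)}; count = 9.

For each of the 121 pairs (x, y) ∈ F_11², evaluate f(x, y) mod 11. Record the zeros.
  x = 0: [0↦2, 1↦1, 2↦1, 3↦7, 4↦2, 5↦2, 6↦1, 7↦4, 8↦5, 9↦9, 10↦10]  zeros at y ∈ ∅
  x = 1: [0↦6, 1↦5, 2↦9, 3↦1, 4↦8, 5↦2, 6↦10, 7↦4, 8↦0, 9↦3, 10↦7]  zeros at y ∈ {8}
  x = 2: [0↦7, 1↦6, 2↦3, 3↦3, 4↦0, 5↦10, 6↦5, 7↦1, 8↦3, 9↦5, 10↦1]  zeros at y ∈ {4}
  x = 3: [0↦0, 1↦10, 2↦0, 3↦8, 4↦6, 5↦10, 6↦3, 7↦1, 8↦9, 9↦10, 10↦9]  zeros at y ∈ {0, 2}
  x = 4: [0↦2, 1↦1, 2↦6, 3↦0, 4↦10, 5↦8, 6↦10, 7↦10, 8↦2, 9↦2, 10↦4]  zeros at y ∈ {3}
  x = 5: [0↦8, 1↦7, 2↦5, 3↦7, 4↦7, 5↦10, 6↦10, 7↦1, 8↦10, 9↦9, 10↦3]  zeros at y ∈ ∅
  x = 6: [0↦2, 1↦1, 2↦3, 3↦2, 4↦3, 5↦0, 6↦9, 7↦2, 8↦6, 9↦4, 10↦1]  zeros at y ∈ {5}
  x = 7: [0↦1, 1↦0, 2↦6, 3↦2, 4↦4, 5↦6, 6↦2, 7↦8, 8↦7, 9↦4, 10↦4]  zeros at y ∈ {1}
  x = 8: [0↦0, 1↦10, 2↦9, 3↦2, 4↦5, 5↦1, 6↦6, 7↦3, 8↦8, 9↦4, 10↦7]  zeros at y ∈ {0}
  x = 9: [0↦5, 1↦4, 2↦7, 3↦8, 4↦1, 5↦2, 6↦5, 7↦4, 8↦4, 9↦10, 10↦5]  zeros at y ∈ ∅
  x = 10: [0↦0, 1↦10, 2↦6, 3↦4, 4↦9, 5↦4, 6↦5, 7↦6, 8↦1, 9↦6, 10↦4]  zeros at y ∈ {0}
Collecting zeros: affine points = {(1, 8), (2, 4), (3, 0), (3, 2), (4, 3), (6, 5), (7, 1), (8, 0), (10, 0)}.
Total count |C(F_11)_aff| = 9.


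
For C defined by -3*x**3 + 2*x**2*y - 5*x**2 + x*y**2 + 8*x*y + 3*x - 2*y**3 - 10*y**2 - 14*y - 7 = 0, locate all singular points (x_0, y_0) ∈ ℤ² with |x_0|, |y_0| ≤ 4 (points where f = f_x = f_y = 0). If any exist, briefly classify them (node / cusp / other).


Singular points: {(-1, -2)}; classification: cusp.

Compute partial derivatives:
  f_x = -9*x**2 + 4*x*y - 10*x + y**2 + 8*y + 3.
  f_y = 2*x**2 + 2*x*y + 8*x - 6*y**2 - 20*y - 14.
Scan x_0 ∈ {−4, ..., 4}. For each x_0, f_y(x_0, y) is a polynomial in y; find its integer roots y ∈ {−4, ..., 4}, then test f_x and f at those candidates.
  x = -4: f_y(-4, y) = -6*y**2 - 28*y - 14; no integer root y with |y| ≤ 4.
  x = -3: f_y(-3, y) = -6*y**2 - 26*y - 20; vanishes at y ∈ {-1}. (-3, -1): f_x = -43 ≠ 0.
  x = -2: f_y(-2, y) = -6*y**2 - 24*y - 22; no integer root y with |y| ≤ 4.
  x = -1: f_y(-1, y) = -6*y**2 - 22*y - 20; vanishes at y ∈ {-2}. (-1, -2): f_x = 0, f = 0 — SINGULAR.
  x = 0: f_y(0, y) = -6*y**2 - 20*y - 14; vanishes at y ∈ {-1}. (0, -1): f_x = -4 ≠ 0.
  x = 1: f_y(1, y) = -6*y**2 - 18*y - 4; no integer root y with |y| ≤ 4.
  x = 2: f_y(2, y) = -6*y**2 - 16*y + 10; no integer root y with |y| ≤ 4.
  x = 3: f_y(3, y) = -6*y**2 - 14*y + 28; no integer root y with |y| ≤ 4.
  x = 4: f_y(4, y) = -6*y**2 - 12*y + 50; no integer root y with |y| ≤ 4.
Only singular point on the grid: (-1, -2).
Classify: substitute x = -1 + u, y = -2 + v and expand: f = -3*u**3 + 2*u**2*v + u*v**2 - 2*v**3 + v**2.
No constant or linear terms (consistent with a singular point). Quadratic part: v**2. Cubic part: -3*u**3 + 2*u**2*v + u*v**2 - 2*v**3.
The quadratic part v**2 is a perfect square, so there is a single (double) tangent line v = 0, i.e. y = -2. Restricting the cubic part to that line (v = 0) leaves -3*u**3 ≠ 0, so f is not divisible by v and the branch is v² ≈ 3*u**3 to lowest order — this is a cusp.
Classification: cusp.


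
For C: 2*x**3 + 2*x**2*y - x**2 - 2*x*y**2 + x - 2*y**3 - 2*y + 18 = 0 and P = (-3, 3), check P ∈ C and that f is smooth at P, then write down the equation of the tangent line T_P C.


Tangent line at P: 7*x - 2*y + 27 = 0.

Step 1: f(-3, 3) = 0, so P lies on C.
Step 2: partial derivatives
  f_x(x, y) = 6*x**2 + 4*x*y - 2*x - 2*y**2 + 1, f_y(x, y) = 2*x**2 - 4*x*y - 6*y**2 - 2.
  f_x(P) = 7, f_y(P) = -2 (gradient nonzero, so P is smooth).
Step 3: tangent line at P: 7·(x − -3) + -2·(y − 3) = 0.
Expanding: 7*x - 2*y + 27 = 0.


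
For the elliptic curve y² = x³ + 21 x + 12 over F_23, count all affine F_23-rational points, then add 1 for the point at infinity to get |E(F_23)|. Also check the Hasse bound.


Affine points = {(0, 9), (0, 14), (2, 4), (2, 19), (5, 9), (5, 14), (6, 3), (6, 20), (8, 5), (8, 18), (10, 7), (10, 16), (18, 9), (18, 14), (19, 5), (19, 18), (21, 10), (21, 13), (22, 6), (22, 17)}; affine count = 20; |E(F_23)| = 21.

Discriminant check: Δ ∝ 4a³ + 27b² = 4·21³ + 27·12² = 4·9261 + 27·144 ≡ 15 (mod 23). Nonzero ⇒ E is nonsingular.
For each x ∈ F_23, compute rhs = x³ + 21·x + 12 mod 23, then count y ∈ F_23 with y² ≡ rhs.
  x = 0: rhs = 12, matching y values: 9, 14 (2 points).
  x = 1: rhs = 11, matching y values: none (0 points).
  x = 2: rhs = 16, matching y values: 4, 19 (2 points).
  x = 3: rhs = 10, matching y values: none (0 points).
  x = 4: rhs = 22, matching y values: none (0 points).
  x = 5: rhs = 12, matching y values: 9, 14 (2 points).
  x = 6: rhs = 9, matching y values: 3, 20 (2 points).
  x = 7: rhs = 19, matching y values: none (0 points).
  x = 8: rhs = 2, matching y values: 5, 18 (2 points).
  x = 9: rhs = 10, matching y values: none (0 points).
  x = 10: rhs = 3, matching y values: 7, 16 (2 points).
  x = 11: rhs = 10, matching y values: none (0 points).
  x = 12: rhs = 14, matching y values: none (0 points).
  x = 13: rhs = 21, matching y values: none (0 points).
  x = 14: rhs = 14, matching y values: none (0 points).
  x = 15: rhs = 22, matching y values: none (0 points).
  x = 16: rhs = 5, matching y values: none (0 points).
  x = 17: rhs = 15, matching y values: none (0 points).
  x = 18: rhs = 12, matching y values: 9, 14 (2 points).
  x = 19: rhs = 2, matching y values: 5, 18 (2 points).
  x = 20: rhs = 14, matching y values: none (0 points).
  x = 21: rhs = 8, matching y values: 10, 13 (2 points).
  x = 22: rhs = 13, matching y values: 6, 17 (2 points).
Total affine count: 20.
Full point count |E(F_23)| = 20 + 1 = 21.
Hasse bound: |21 − (23+1)| = |-3| = 3 ≤ 2√23 ≈ 9.5917 ✓.


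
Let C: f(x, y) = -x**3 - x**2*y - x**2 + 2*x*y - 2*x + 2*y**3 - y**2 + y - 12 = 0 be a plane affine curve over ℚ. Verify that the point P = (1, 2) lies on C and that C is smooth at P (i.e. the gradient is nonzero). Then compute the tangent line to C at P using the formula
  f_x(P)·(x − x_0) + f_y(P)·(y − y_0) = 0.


Tangent line at P: -7*x + 22*y - 37 = 0.

Step 1: f(1, 2) = 0, so P lies on C.
Step 2: partial derivatives
  f_x(x, y) = -3*x**2 - 2*x*y - 2*x + 2*y - 2, f_y(x, y) = -x**2 + 2*x + 6*y**2 - 2*y + 1.
  f_x(P) = -7, f_y(P) = 22 (gradient nonzero, so P is smooth).
Step 3: tangent line at P: -7·(x − 1) + 22·(y − 2) = 0.
Expanding: -7*x + 22*y - 37 = 0.


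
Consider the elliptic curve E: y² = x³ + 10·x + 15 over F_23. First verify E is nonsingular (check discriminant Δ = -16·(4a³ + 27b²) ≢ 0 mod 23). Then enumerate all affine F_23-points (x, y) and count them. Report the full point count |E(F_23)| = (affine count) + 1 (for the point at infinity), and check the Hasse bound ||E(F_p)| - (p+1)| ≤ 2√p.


Affine points = {(1, 7), (1, 16), (3, 7), (3, 16), (4, 2), (4, 21), (5, 11), (5, 12), (8, 3), (8, 20), (9, 11), (9, 12), (12, 0), (14, 1), (14, 22), (16, 4), (16, 19), (18, 1), (18, 22), (19, 7), (19, 16), (20, 2), (20, 21), (22, 2), (22, 21)}; affine count = 25; |E(F_23)| = 26.

Discriminant check: Δ ∝ 4a³ + 27b² = 4·10³ + 27·15² = 4·1000 + 27·225 ≡ 1 (mod 23). Nonzero ⇒ E is nonsingular.
For each x ∈ F_23, compute rhs = x³ + 10·x + 15 mod 23, then count y ∈ F_23 with y² ≡ rhs.
  x = 0: rhs = 15, matching y values: none (0 points).
  x = 1: rhs = 3, matching y values: 7, 16 (2 points).
  x = 2: rhs = 20, matching y values: none (0 points).
  x = 3: rhs = 3, matching y values: 7, 16 (2 points).
  x = 4: rhs = 4, matching y values: 2, 21 (2 points).
  x = 5: rhs = 6, matching y values: 11, 12 (2 points).
  x = 6: rhs = 15, matching y values: none (0 points).
  x = 7: rhs = 14, matching y values: none (0 points).
  x = 8: rhs = 9, matching y values: 3, 20 (2 points).
  x = 9: rhs = 6, matching y values: 11, 12 (2 points).
  x = 10: rhs = 11, matching y values: none (0 points).
  x = 11: rhs = 7, matching y values: none (0 points).
  x = 12: rhs = 0, matching y values: 0 (1 points).
  x = 13: rhs = 19, matching y values: none (0 points).
  x = 14: rhs = 1, matching y values: 1, 22 (2 points).
  x = 15: rhs = 21, matching y values: none (0 points).
  x = 16: rhs = 16, matching y values: 4, 19 (2 points).
  x = 17: rhs = 15, matching y values: none (0 points).
  x = 18: rhs = 1, matching y values: 1, 22 (2 points).
  x = 19: rhs = 3, matching y values: 7, 16 (2 points).
  x = 20: rhs = 4, matching y values: 2, 21 (2 points).
  x = 21: rhs = 10, matching y values: none (0 points).
  x = 22: rhs = 4, matching y values: 2, 21 (2 points).
Total affine count: 25.
Full point count |E(F_23)| = 25 + 1 = 26.
Hasse bound: |26 − (23+1)| = |2| = 2 ≤ 2√23 ≈ 9.5917 ✓.


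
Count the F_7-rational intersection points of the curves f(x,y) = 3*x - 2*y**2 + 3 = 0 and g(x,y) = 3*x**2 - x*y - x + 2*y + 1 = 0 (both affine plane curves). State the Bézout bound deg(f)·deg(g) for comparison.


Common zeros: {(4, 5)}; count = 1; Bézout bound = 4.

deg(f) = 2, deg(g) = 2, so Bézout bound = 4.
Scan x ∈ F_7. For each x, list the y ∈ F_7 with f(x, y) ≡ 0 and those with g(x, y) ≡ 0 (mod 7); the common zeros in that column are the intersection.
  x = 0: f ≡ 0 at y ∈ ∅; g ≡ 0 at y ∈ {3}; common: ∅.
  x = 1: f ≡ 0 at y ∈ ∅; g ≡ 0 at y ∈ {4}; common: ∅.
  x = 2: f ≡ 0 at y ∈ {1, 6}; g ≡ 0 at y ∈ ∅; common: ∅.
  x = 3: f ≡ 0 at y ∈ ∅; g ≡ 0 at y ∈ {4}; common: ∅.
  x = 4: f ≡ 0 at y ∈ {2, 5}; g ≡ 0 at y ∈ {5}; common: {5}.
  x = 5: f ≡ 0 at y ∈ {3, 4}; g ≡ 0 at y ∈ {5}; common: ∅.
  x = 6: f ≡ 0 at y ∈ {0}; g ≡ 0 at y ∈ {3}; common: ∅.
Collecting: common zeros = {(4, 5)}, so the count is 1.
Comparison with the Bézout bound: 1 ≤ 4 = deg(f)·deg(g), as expected for curves with no common component (the affine F_7-count falls short of the bound because intersections may lie at infinity, over extension fields, or carry multiplicity).


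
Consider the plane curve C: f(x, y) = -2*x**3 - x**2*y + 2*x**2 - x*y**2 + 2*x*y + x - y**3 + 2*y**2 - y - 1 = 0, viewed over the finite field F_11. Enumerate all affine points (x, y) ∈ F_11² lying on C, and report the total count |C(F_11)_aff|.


Affine F_11-points: {(0, 7), (1, 0), (1, 1), (3, 9), (4, 3), (5, 6), (6, 1), (6, 2), (6, 4), (7, 2), (7, 5), (7, 10), (9, 2), (10, 1)}; count = 14.

For each of the 121 pairs (x, y) ∈ F_11², evaluate f(x, y) mod 11. Record the zeros.
  x = 0: [0↦10, 1↦10, 2↦8, 3↦9, 4↦7, 5↦7, 6↦3, 7↦0, 8↦3, 9↦6, 10↦3]  zeros at y ∈ {7}
  x = 1: [0↦0, 1↦0, 2↦7, 3↦4, 4↦7, 5↦10, 6↦7, 7↦3, 8↦3, 9↦1, 10↦2]  zeros at y ∈ {0, 1}
  x = 2: [0↦4, 1↦2, 2↦5, 3↦7, 4↦2, 5↦6, 6↦2, 7↦6, 8↦1, 9↦3, 10↦6]  zeros at y ∈ ∅
  x = 3: [0↦10, 1↦4, 2↦1, 3↦6, 4↦2, 5↦5, 6↦9, 7↦8, 8↦7, 9↦0, 10↦3]  zeros at y ∈ {9}
  x = 4: [0↦6, 1↦5, 2↦5, 3↦0, 4↦6, 5↦6, 6↦5, 7↦8, 8↦9, 9↦2, 10↦3]  zeros at y ∈ {3}
  x = 5: [0↦2, 1↦4, 2↦5, 3↦10, 4↦2, 5↦8, 6↦0, 7↦5, 8↦6, 9↦8, 10↦5]  zeros at y ∈ {6}
  x = 6: [0↦8, 1↦0, 2↦0, 3↦2, 4↦0, 5↦10, 6↦4, 7↦9, 8↦8, 9↦6, 10↦8]  zeros at y ∈ {1, 2, 4}
  x = 7: [0↦1, 1↦3, 2↦0, 3↦8, 4↦10, 5↦0, 6↦5, 7↦8, 8↦3, 9↦6, 10↦0]  zeros at y ∈ {2, 5, 10}
  x = 8: [0↦2, 1↦1, 2↦4, 3↦5, 4↦9, 5↦10, 6↦2, 7↦1, 8↦1, 9↦7, 10↦2]  zeros at y ∈ ∅
  x = 9: [0↦10, 1↦4, 2↦0, 3↦3, 4↦7, 5↦6, 6↦5, 7↦9, 8↦1, 9↦8, 10↦2]  zeros at y ∈ {2}
  x = 10: [0↦2, 1↦0, 2↦9, 3↦1, 4↦3, 5↦9, 6↦2, 7↦9, 8↦2, 9↦8, 10↦10]  zeros at y ∈ {1}
Collecting zeros: affine points = {(0, 7), (1, 0), (1, 1), (3, 9), (4, 3), (5, 6), (6, 1), (6, 2), (6, 4), (7, 2), (7, 5), (7, 10), (9, 2), (10, 1)}.
Total count |C(F_11)_aff| = 14.


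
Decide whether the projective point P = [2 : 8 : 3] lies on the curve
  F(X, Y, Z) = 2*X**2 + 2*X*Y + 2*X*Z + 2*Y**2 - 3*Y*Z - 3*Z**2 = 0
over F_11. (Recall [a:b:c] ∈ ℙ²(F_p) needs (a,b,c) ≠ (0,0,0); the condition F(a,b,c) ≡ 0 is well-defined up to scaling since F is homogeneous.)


F(2,8,3) ≡ 4 (mod 11); P is NOT on the curve.

Evaluate F(2, 8, 3) term-by-term (mod 11).
  2*X**2 ↦ 2·4·1·1 = 8
  2*X*Y ↦ 2·2·8·1 = 32
  2*X*Z ↦ 2·2·1·3 = 12
  2*Y**2 ↦ 2·1·64·1 = 128
  -3*Y*Z ↦ -3·1·8·3 = -72
  -3*Z**2 ↦ -3·1·1·9 = -27
Sum: F(2, 8, 3) = (8) + (32) + (12) + (128) + (-72) + (-27) = 81.
Reducing mod 11: 81 ≡ 4 (mod 11).
Since F(a, b, c) ≡ 4 ≠ 0 (mod 11), P does NOT lie on the curve.


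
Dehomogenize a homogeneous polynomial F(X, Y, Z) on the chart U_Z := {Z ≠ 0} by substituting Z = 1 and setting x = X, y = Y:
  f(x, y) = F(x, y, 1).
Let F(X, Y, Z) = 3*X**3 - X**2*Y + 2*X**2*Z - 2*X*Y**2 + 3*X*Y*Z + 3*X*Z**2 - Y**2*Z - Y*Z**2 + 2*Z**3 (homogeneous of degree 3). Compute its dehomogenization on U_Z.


f(x, y) = 3*x**3 - x**2*y + 2*x**2 - 2*x*y**2 + 3*x*y + 3*x - y**2 - y + 2

On U_Z we set Z = 1. Each monomial c·X^i·Y^j·Z^k in F becomes c·x^i·y^j·1^k = c·x^i·y^j.
Substituting Z = 1: F(X, Y, 1) = 3*x**3 - x**2*y + 2*x**2 - 2*x*y**2 + 3*x*y + 3*x - y**2 - y + 2.
Note: deg(f) ≤ deg(F) = 3; strict inequality happens when F is divisible by Z (lost terms).


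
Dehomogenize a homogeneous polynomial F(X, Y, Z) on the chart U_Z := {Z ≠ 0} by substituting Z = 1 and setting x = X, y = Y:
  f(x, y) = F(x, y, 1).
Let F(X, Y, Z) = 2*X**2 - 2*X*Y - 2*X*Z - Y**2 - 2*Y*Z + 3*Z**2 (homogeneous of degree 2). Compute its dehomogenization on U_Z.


f(x, y) = 2*x**2 - 2*x*y - 2*x - y**2 - 2*y + 3

On U_Z we set Z = 1. Each monomial c·X^i·Y^j·Z^k in F becomes c·x^i·y^j·1^k = c·x^i·y^j.
Substituting Z = 1: F(X, Y, 1) = 2*x**2 - 2*x*y - 2*x - y**2 - 2*y + 3.
Note: deg(f) ≤ deg(F) = 2; strict inequality happens when F is divisible by Z (lost terms).


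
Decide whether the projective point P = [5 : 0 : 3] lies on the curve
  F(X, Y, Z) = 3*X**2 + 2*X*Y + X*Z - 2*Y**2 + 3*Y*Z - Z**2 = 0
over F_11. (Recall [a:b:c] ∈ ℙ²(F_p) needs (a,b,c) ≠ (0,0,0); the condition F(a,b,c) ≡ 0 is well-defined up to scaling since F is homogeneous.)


F(5,0,3) ≡ 4 (mod 11); P is NOT on the curve.

Evaluate F(5, 0, 3) term-by-term (mod 11).
  3*X**2 ↦ 3·25·1·1 = 75
  2*X*Y ↦ 2·5·0·1 = 0
  X*Z ↦ 1·5·1·3 = 15
  -2*Y**2 ↦ -2·1·0·1 = 0
  3*Y*Z ↦ 3·1·0·3 = 0
  -Z**2 ↦ -1·1·1·9 = -9
Sum: F(5, 0, 3) = (75) + (0) + (15) + (0) + (0) + (-9) = 81.
Reducing mod 11: 81 ≡ 4 (mod 11).
Since F(a, b, c) ≡ 4 ≠ 0 (mod 11), P does NOT lie on the curve.


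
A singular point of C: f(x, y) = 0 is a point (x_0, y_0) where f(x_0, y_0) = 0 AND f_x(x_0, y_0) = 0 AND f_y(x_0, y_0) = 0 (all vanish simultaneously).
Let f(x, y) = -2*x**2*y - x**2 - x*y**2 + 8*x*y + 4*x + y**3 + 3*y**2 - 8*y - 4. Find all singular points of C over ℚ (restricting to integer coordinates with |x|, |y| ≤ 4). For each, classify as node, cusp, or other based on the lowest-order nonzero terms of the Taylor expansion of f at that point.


Singular points: {(2, 0)}; classification: node.

Compute partial derivatives:
  f_x = -4*x*y - 2*x - y**2 + 8*y + 4.
  f_y = -2*x**2 - 2*x*y + 8*x + 3*y**2 + 6*y - 8.
Scan x_0 ∈ {−4, ..., 4}. For each x_0, f_y(x_0, y) is a polynomial in y; find its integer roots y ∈ {−4, ..., 4}, then test f_x and f at those candidates.
  x = -4: f_y(-4, y) = 3*y**2 + 14*y - 72; no integer root y with |y| ≤ 4.
  x = -3: f_y(-3, y) = 3*y**2 + 12*y - 50; no integer root y with |y| ≤ 4.
  x = -2: f_y(-2, y) = 3*y**2 + 10*y - 32; vanishes at y ∈ {2}. (-2, 2): f_x = 36 ≠ 0.
  x = -1: f_y(-1, y) = 3*y**2 + 8*y - 18; no integer root y with |y| ≤ 4.
  x = 0: f_y(0, y) = 3*y**2 + 6*y - 8; no integer root y with |y| ≤ 4.
  x = 1: f_y(1, y) = 3*y**2 + 4*y - 2; no integer root y with |y| ≤ 4.
  x = 2: f_y(2, y) = 3*y**2 + 2*y; vanishes at y ∈ {0}. (2, 0): f_x = 0, f = 0 — SINGULAR.
  x = 3: f_y(3, y) = 3*y**2 - 2; no integer root y with |y| ≤ 4.
  x = 4: f_y(4, y) = 3*y**2 - 2*y - 8; vanishes at y ∈ {2}. (4, 2): f_x = -24 ≠ 0.
Only singular point on the grid: (2, 0).
Classify: substitute x = 2 + u, y = 0 + v and expand: f = -2*u**2*v - u**2 - u*v**2 + v**3 + v**2.
No constant or linear terms (consistent with a singular point). Quadratic part: -u**2 + v**2. Cubic part: -2*u**2*v - u*v**2 + v**3.
The quadratic part v**2 - u**2 = (v − u)(v + u) splits into two distinct linear factors, so there are two distinct tangent lines y − 0 = ±(x − 2) — this is a node (ordinary double point).
Classification: node.


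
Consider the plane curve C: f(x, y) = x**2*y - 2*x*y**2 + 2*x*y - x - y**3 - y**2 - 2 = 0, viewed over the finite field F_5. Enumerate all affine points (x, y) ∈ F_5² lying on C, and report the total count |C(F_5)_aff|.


Affine F_5-points: {(3, 0), (3, 3)}; count = 2.

For each of the 25 pairs (x, y) ∈ F_5², evaluate f(x, y) mod 5. Record the zeros.
  x = 0: [0↦3, 1↦1, 2↦1, 3↦2, 4↦3]  zeros at y ∈ ∅
  x = 1: [0↦2, 1↦1, 2↦3, 3↦2, 4↦2]  zeros at y ∈ ∅
  x = 2: [0↦1, 1↦3, 2↦4, 3↦3, 4↦4]  zeros at y ∈ ∅
  x = 3: [0↦0, 1↦2, 2↦4, 3↦0, 4↦4]  zeros at y ∈ {0, 3}
  x = 4: [0↦4, 1↦3, 2↦3, 3↦3, 4↦2]  zeros at y ∈ ∅
Collecting zeros: affine points = {(3, 0), (3, 3)}.
Total count |C(F_5)_aff| = 2.


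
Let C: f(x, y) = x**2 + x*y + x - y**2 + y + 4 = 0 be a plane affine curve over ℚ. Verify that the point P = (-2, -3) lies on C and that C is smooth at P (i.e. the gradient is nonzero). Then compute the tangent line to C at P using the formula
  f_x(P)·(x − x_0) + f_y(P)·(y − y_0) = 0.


Tangent line at P: -6*x + 5*y + 3 = 0.

Step 1: f(-2, -3) = 0, so P lies on C.
Step 2: partial derivatives
  f_x(x, y) = 2*x + y + 1, f_y(x, y) = x - 2*y + 1.
  f_x(P) = -6, f_y(P) = 5 (gradient nonzero, so P is smooth).
Step 3: tangent line at P: -6·(x − -2) + 5·(y − -3) = 0.
Expanding: -6*x + 5*y + 3 = 0.


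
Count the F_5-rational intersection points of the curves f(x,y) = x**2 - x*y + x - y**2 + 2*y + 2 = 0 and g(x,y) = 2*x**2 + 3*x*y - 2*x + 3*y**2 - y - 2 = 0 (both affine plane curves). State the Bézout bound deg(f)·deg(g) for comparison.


Common zeros: ∅; count = 0; Bézout bound = 4.

deg(f) = 2, deg(g) = 2, so Bézout bound = 4.
Scan x ∈ F_5. For each x, list the y ∈ F_5 with f(x, y) ≡ 0 and those with g(x, y) ≡ 0 (mod 5); the common zeros in that column are the intersection.
  x = 0: f ≡ 0 at y ∈ ∅; g ≡ 0 at y ∈ {1}; common: ∅.
  x = 1: f ≡ 0 at y ∈ ∅; g ≡ 0 at y ∈ ∅; common: ∅.
  x = 2: f ≡ 0 at y ∈ ∅; g ≡ 0 at y ∈ {1, 4}; common: ∅.
  x = 3: f ≡ 0 at y ∈ ∅; g ≡ 0 at y ∈ {0, 4}; common: ∅.
  x = 4: f ≡ 0 at y ∈ ∅; g ≡ 0 at y ∈ ∅; common: ∅.
Collecting: common zeros = ∅, so the count is 0.
Comparison with the Bézout bound: 0 ≤ 4 = deg(f)·deg(g), as expected for curves with no common component (the affine F_5-count falls short of the bound because intersections may lie at infinity, over extension fields, or carry multiplicity).


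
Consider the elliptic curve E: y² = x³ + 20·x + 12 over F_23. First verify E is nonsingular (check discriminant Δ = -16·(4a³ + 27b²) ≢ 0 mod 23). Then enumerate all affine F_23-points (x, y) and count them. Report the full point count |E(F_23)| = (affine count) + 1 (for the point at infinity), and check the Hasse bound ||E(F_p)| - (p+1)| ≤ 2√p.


Affine points = {(0, 9), (0, 14), (4, 8), (4, 15), (6, 7), (6, 16), (7, 9), (7, 14), (9, 1), (9, 22), (10, 4), (10, 19), (12, 5), (12, 18), (13, 10), (13, 13), (14, 0), (16, 9), (16, 14), (19, 11), (19, 12)}; affine count = 21; |E(F_23)| = 22.

Discriminant check: Δ ∝ 4a³ + 27b² = 4·20³ + 27·12² = 4·8000 + 27·144 ≡ 8 (mod 23). Nonzero ⇒ E is nonsingular.
For each x ∈ F_23, compute rhs = x³ + 20·x + 12 mod 23, then count y ∈ F_23 with y² ≡ rhs.
  x = 0: rhs = 12, matching y values: 9, 14 (2 points).
  x = 1: rhs = 10, matching y values: none (0 points).
  x = 2: rhs = 14, matching y values: none (0 points).
  x = 3: rhs = 7, matching y values: none (0 points).
  x = 4: rhs = 18, matching y values: 8, 15 (2 points).
  x = 5: rhs = 7, matching y values: none (0 points).
  x = 6: rhs = 3, matching y values: 7, 16 (2 points).
  x = 7: rhs = 12, matching y values: 9, 14 (2 points).
  x = 8: rhs = 17, matching y values: none (0 points).
  x = 9: rhs = 1, matching y values: 1, 22 (2 points).
  x = 10: rhs = 16, matching y values: 4, 19 (2 points).
  x = 11: rhs = 22, matching y values: none (0 points).
  x = 12: rhs = 2, matching y values: 5, 18 (2 points).
  x = 13: rhs = 8, matching y values: 10, 13 (2 points).
  x = 14: rhs = 0, matching y values: 0 (1 points).
  x = 15: rhs = 7, matching y values: none (0 points).
  x = 16: rhs = 12, matching y values: 9, 14 (2 points).
  x = 17: rhs = 21, matching y values: none (0 points).
  x = 18: rhs = 17, matching y values: none (0 points).
  x = 19: rhs = 6, matching y values: 11, 12 (2 points).
  x = 20: rhs = 17, matching y values: none (0 points).
  x = 21: rhs = 10, matching y values: none (0 points).
  x = 22: rhs = 14, matching y values: none (0 points).
Total affine count: 21.
Full point count |E(F_23)| = 21 + 1 = 22.
Hasse bound: |22 − (23+1)| = |-2| = 2 ≤ 2√23 ≈ 9.5917 ✓.


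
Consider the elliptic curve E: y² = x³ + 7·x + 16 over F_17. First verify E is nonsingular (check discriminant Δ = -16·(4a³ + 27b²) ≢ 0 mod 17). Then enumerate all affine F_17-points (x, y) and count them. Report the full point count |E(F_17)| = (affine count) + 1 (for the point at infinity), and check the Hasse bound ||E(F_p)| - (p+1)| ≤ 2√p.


Affine points = {(0, 4), (0, 13), (2, 2), (2, 15), (3, 8), (3, 9), (6, 6), (6, 11), (7, 0), (9, 3), (9, 14), (10, 7), (10, 10), (11, 8), (11, 9), (12, 3), (12, 14), (13, 3), (13, 14), (14, 6), (14, 11), (16, 5), (16, 12)}; affine count = 23; |E(F_17)| = 24.

Discriminant check: Δ ∝ 4a³ + 27b² = 4·7³ + 27·16² = 4·343 + 27·256 ≡ 5 (mod 17). Nonzero ⇒ E is nonsingular.
For each x ∈ F_17, compute rhs = x³ + 7·x + 16 mod 17, then count y ∈ F_17 with y² ≡ rhs.
  x = 0: rhs = 16, matching y values: 4, 13 (2 points).
  x = 1: rhs = 7, matching y values: none (0 points).
  x = 2: rhs = 4, matching y values: 2, 15 (2 points).
  x = 3: rhs = 13, matching y values: 8, 9 (2 points).
  x = 4: rhs = 6, matching y values: none (0 points).
  x = 5: rhs = 6, matching y values: none (0 points).
  x = 6: rhs = 2, matching y values: 6, 11 (2 points).
  x = 7: rhs = 0, matching y values: 0 (1 points).
  x = 8: rhs = 6, matching y values: none (0 points).
  x = 9: rhs = 9, matching y values: 3, 14 (2 points).
  x = 10: rhs = 15, matching y values: 7, 10 (2 points).
  x = 11: rhs = 13, matching y values: 8, 9 (2 points).
  x = 12: rhs = 9, matching y values: 3, 14 (2 points).
  x = 13: rhs = 9, matching y values: 3, 14 (2 points).
  x = 14: rhs = 2, matching y values: 6, 11 (2 points).
  x = 15: rhs = 11, matching y values: none (0 points).
  x = 16: rhs = 8, matching y values: 5, 12 (2 points).
Total affine count: 23.
Full point count |E(F_17)| = 23 + 1 = 24.
Hasse bound: |24 − (17+1)| = |6| = 6 ≤ 2√17 ≈ 8.2462 ✓.


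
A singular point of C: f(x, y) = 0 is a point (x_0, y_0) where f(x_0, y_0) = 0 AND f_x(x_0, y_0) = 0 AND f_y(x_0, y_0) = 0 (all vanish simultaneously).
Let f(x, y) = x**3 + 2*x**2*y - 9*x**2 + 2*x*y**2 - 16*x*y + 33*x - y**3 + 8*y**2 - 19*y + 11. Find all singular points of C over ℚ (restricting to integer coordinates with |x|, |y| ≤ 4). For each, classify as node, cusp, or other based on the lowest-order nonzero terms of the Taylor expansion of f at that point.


Singular points: {(1, 3)}; classification: cusp.

Compute partial derivatives:
  f_x = 3*x**2 + 4*x*y - 18*x + 2*y**2 - 16*y + 33.
  f_y = 2*x**2 + 4*x*y - 16*x - 3*y**2 + 16*y - 19.
Scan x_0 ∈ {−4, ..., 4}. For each x_0, f_y(x_0, y) is a polynomial in y; find its integer roots y ∈ {−4, ..., 4}, then test f_x and f at those candidates.
  x = -4: f_y(-4, y) = 77 - 3*y**2; no integer root y with |y| ≤ 4.
  x = -3: f_y(-3, y) = -3*y**2 + 4*y + 47; no integer root y with |y| ≤ 4.
  x = -2: f_y(-2, y) = -3*y**2 + 8*y + 21; no integer root y with |y| ≤ 4.
  x = -1: f_y(-1, y) = -3*y**2 + 12*y - 1; no integer root y with |y| ≤ 4.
  x = 0: f_y(0, y) = -3*y**2 + 16*y - 19; no integer root y with |y| ≤ 4.
  x = 1: f_y(1, y) = -3*y**2 + 20*y - 33; vanishes at y ∈ {3}. (1, 3): f_x = 0, f = 0 — SINGULAR.
  x = 2: f_y(2, y) = -3*y**2 + 24*y - 43; no integer root y with |y| ≤ 4.
  x = 3: f_y(3, y) = -3*y**2 + 28*y - 49; no integer root y with |y| ≤ 4.
  x = 4: f_y(4, y) = -3*y**2 + 32*y - 51; no integer root y with |y| ≤ 4.
Only singular point on the grid: (1, 3).
Classify: substitute x = 1 + u, y = 3 + v and expand: f = u**3 + 2*u**2*v + 2*u*v**2 - v**3 + v**2.
No constant or linear terms (consistent with a singular point). Quadratic part: v**2. Cubic part: u**3 + 2*u**2*v + 2*u*v**2 - v**3.
The quadratic part v**2 is a perfect square, so there is a single (double) tangent line v = 0, i.e. y = 3. Restricting the cubic part to that line (v = 0) leaves u**3 ≠ 0, so f is not divisible by v and the branch is v² ≈ -u**3 to lowest order — this is a cusp.
Classification: cusp.


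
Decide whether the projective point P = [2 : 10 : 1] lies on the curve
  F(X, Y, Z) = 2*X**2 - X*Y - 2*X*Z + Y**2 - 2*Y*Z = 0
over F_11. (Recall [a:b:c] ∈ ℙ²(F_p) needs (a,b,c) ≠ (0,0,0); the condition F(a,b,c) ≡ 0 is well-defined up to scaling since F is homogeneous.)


F(2,10,1) ≡ 9 (mod 11); P is NOT on the curve.

Evaluate F(2, 10, 1) term-by-term (mod 11).
  2*X**2 ↦ 2·4·1·1 = 8
  -X*Y ↦ -1·2·10·1 = -20
  -2*X*Z ↦ -2·2·1·1 = -4
  Y**2 ↦ 1·1·100·1 = 100
  -2*Y*Z ↦ -2·1·10·1 = -20
Sum: F(2, 10, 1) = (8) + (-20) + (-4) + (100) + (-20) = 64.
Reducing mod 11: 64 ≡ 9 (mod 11).
Since F(a, b, c) ≡ 9 ≠ 0 (mod 11), P does NOT lie on the curve.


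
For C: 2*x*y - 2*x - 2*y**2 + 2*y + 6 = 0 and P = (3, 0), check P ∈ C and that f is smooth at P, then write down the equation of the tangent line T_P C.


Tangent line at P: -2*x + 8*y + 6 = 0.

Step 1: f(3, 0) = 0, so P lies on C.
Step 2: partial derivatives
  f_x(x, y) = 2*y - 2, f_y(x, y) = 2*x - 4*y + 2.
  f_x(P) = -2, f_y(P) = 8 (gradient nonzero, so P is smooth).
Step 3: tangent line at P: -2·(x − 3) + 8·(y − 0) = 0.
Expanding: -2*x + 8*y + 6 = 0.


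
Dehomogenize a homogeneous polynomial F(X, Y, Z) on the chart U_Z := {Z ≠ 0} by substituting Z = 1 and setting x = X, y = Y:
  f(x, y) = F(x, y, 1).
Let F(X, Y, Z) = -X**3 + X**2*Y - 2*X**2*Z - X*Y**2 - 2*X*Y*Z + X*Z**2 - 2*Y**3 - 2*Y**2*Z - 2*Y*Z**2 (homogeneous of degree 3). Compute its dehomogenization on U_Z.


f(x, y) = -x**3 + x**2*y - 2*x**2 - x*y**2 - 2*x*y + x - 2*y**3 - 2*y**2 - 2*y

On U_Z we set Z = 1. Each monomial c·X^i·Y^j·Z^k in F becomes c·x^i·y^j·1^k = c·x^i·y^j.
Substituting Z = 1: F(X, Y, 1) = -x**3 + x**2*y - 2*x**2 - x*y**2 - 2*x*y + x - 2*y**3 - 2*y**2 - 2*y.
Note: deg(f) ≤ deg(F) = 3; strict inequality happens when F is divisible by Z (lost terms).
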